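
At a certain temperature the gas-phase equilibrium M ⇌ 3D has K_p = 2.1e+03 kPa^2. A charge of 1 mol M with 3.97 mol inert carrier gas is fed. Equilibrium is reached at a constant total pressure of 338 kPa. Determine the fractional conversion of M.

Let X = conversion of M (basis 1 mol M); extent of reaction ξ = X.
Mole table: n_M = 1 − X; n_D = 3X; n_I = 3.97 (inert).
n_T = Σnᵢ = 4.97 + 2X.
With p_i = (n_i/n_T)P, K_p = p_D^3 / (p_M).
Substituting and setting equal to 2.1e+03 kPa^2 gives a polynomial in X; the root in (0,1) is X = 0.248.

X = 0.248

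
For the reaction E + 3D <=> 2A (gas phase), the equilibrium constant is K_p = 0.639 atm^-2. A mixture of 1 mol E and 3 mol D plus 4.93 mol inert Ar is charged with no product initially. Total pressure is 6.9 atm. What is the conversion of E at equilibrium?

Take 1 mol E as basis and let X be its fractional conversion, so ξ = X.
At extent ξ: n_E = 1 − X; n_D = 3 − 3X; n_A = 2X; n_I = 4.93 (inert).
Summing: n_T = 8.93 − 2X.
Mole fractions y_i = n_i/n_T; K_p = p_A^2 / (p_E p_D^3) with p_i = y_i·P.
Substituting and setting equal to 0.639 atm^-2 gives a polynomial in X; the root in (0,1) is X = 0.482.

X = 0.482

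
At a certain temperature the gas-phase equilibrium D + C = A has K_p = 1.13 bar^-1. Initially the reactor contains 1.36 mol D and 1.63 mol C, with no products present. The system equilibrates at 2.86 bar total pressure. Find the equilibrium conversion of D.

X = 0.558

Basis: 1.36 mol D initially; let X = conversion of D. Extent ξ = 1.36X.
Moles: n_D = 1.36 − 1.36X; n_C = 1.63 − 1.36X; n_A = 1.36X.
Total moles n_T = 2.99 − 1.36X.
With p_i = (n_i/n_T)P, K_p = p_A / (p_D p_C).
Setting this equal to 1.13 bar^-1 and taking the physical root (0 < X < 1) gives X = 0.558.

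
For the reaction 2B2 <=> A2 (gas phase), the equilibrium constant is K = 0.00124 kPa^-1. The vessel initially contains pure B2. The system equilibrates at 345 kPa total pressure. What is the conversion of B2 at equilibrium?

Take 1 mol B2 as basis and let X be its fractional conversion, so ξ = 0.5X.
Mole table: n_B2 = 1 − X; n_A2 = 0.5X.
n_T = Σnᵢ = 1 − 0.5X.
With p_i = (n_i/n_T)P, K = p_A2 / (p_B2^2).
Substituting and setting equal to 0.00124 kPa^-1 gives a polynomial in X; the root in (0,1) is X = 0.393.

X = 0.393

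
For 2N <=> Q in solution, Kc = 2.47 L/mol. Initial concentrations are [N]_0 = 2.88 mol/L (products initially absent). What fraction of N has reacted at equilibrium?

Let X = conversion of N; extent ξ = 2.88X/2 mol/L.
Concentrations: [N] = 2.88 − 2.88X; [Q] = 1.44X.
Kc = [Q] / ([N]^2).
Solving Kc = 2.47 for X ∈ (0,1): X = 0.768.

X = 0.768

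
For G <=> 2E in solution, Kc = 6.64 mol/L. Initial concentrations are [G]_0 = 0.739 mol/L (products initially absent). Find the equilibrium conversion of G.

Let X = conversion of G; extent ξ = 0.739·X mol/L.
Concentrations: [G] = 0.739 − 0.739X; [E] = 1.48X.
Kc = [E]^2 / ([G]).
Equating to 6.64 mol/L: the physical root is X = 0.750.

X = 0.750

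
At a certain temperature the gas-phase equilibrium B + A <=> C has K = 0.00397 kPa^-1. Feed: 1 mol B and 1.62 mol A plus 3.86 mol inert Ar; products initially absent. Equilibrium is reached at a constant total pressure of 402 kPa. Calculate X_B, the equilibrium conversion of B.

Take 1 mol B as basis and let X be its fractional conversion, so ξ = X.
Mole table: n_B = 1 − X; n_A = 1.62 − X; n_C = X; n_I = 3.86 (inert).
Summing: n_T = 6.48 − X.
y_i = n_i/n_T, p_i = y_i·P. K = p_C / (p_B p_A).
Substituting and setting equal to 0.00397 kPa^-1 gives a polynomial in X; the root in (0,1) is X = 0.259.

X = 0.259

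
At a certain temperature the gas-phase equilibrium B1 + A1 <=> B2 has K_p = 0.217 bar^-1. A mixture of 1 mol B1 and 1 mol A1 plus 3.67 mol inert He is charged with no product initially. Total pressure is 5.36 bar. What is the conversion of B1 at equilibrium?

X = 0.152

Take 1 mol B1 as basis and let X be its fractional conversion, so ξ = X.
At extent ξ: n_B1 = 1 − X; n_A1 = 1 − X; n_B2 = X; n_I = 3.67 (inert).
Summing: n_T = 5.67 − X.
Mole fractions y_i = n_i/n_T; K_p = p_B2 / (p_B1 p_A1) with p_i = y_i·P.
Substituting and setting equal to 0.217 bar^-1 gives a polynomial in X; the root in (0,1) is X = 0.152.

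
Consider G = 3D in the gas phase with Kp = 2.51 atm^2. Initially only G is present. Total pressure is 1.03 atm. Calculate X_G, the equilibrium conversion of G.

X = 0.558

Basis: 1 mol G initially; let X = conversion of G. Extent ξ = X.
Species balance: n_G = 1 − X; n_D = 3X.
n_T = Σnᵢ = 1 + 2X.
Mole fractions y_i = n_i/n_T; Kp = p_D^3 / (p_G) with p_i = y_i·P.
Equating to 2.51 atm^2 and solving on 0 < X < 1: X = 0.558.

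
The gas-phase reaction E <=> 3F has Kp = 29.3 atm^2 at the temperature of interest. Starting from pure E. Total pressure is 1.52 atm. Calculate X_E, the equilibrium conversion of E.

X = 0.828

Take 1 mol E as basis and let X be its fractional conversion, so ξ = X.
Mole table: n_E = 1 − X; n_F = 3X.
n_T = Σnᵢ = 1 + 2X.
y_i = n_i/n_T, p_i = y_i·P. Kp = p_F^3 / (p_E).
Setting this equal to 29.3 atm^2 and taking the physical root (0 < X < 1) gives X = 0.828.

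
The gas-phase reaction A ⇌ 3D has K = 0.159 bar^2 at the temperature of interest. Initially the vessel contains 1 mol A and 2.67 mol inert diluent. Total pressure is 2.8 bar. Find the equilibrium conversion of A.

X = 0.215

Let X = conversion of A (basis 1 mol A); extent of reaction ξ = X.
Species balance: n_A = 1 − X; n_D = 3X; n_I = 2.67 (inert).
n_T = Σnᵢ = 3.67 + 2X.
Mole fractions y_i = n_i/n_T; K = p_D^3 / (p_A) with p_i = y_i·P.
Substituting and setting equal to 0.159 bar^2 gives a polynomial in X; the root in (0,1) is X = 0.215.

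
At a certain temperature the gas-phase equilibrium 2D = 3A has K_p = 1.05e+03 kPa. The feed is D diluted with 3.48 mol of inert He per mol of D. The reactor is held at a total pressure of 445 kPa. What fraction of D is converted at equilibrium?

X = 0.689

Let X = conversion of D (basis 1 mol D); extent of reaction ξ = 0.5X.
Mole table: n_D = 1 − X; n_A = 1.5X; n_I = 3.48 (inert).
Total moles n_T = 4.48 + 0.5X.
With p_i = (n_i/n_T)P, K_p = p_A^3 / (p_D^2).
Equating to 1.05e+03 kPa and solving on 0 < X < 1: X = 0.689.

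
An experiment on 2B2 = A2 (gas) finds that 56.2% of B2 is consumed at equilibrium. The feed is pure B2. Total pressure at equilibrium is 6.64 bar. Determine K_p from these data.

K_p = 0.159 bar^-1

Take 1 mol B2 as basis and let X be its fractional conversion, so ξ = 0.5X.
At extent ξ: n_B2 = 1 − X; n_A2 = 0.5X.
Summing: n_T = 1 − 0.5X.
At X = 0.562: n_B2 = 0.438, n_A2 = 0.281, n_T = 0.719.
p_i = (n_i/n_T)·P. K_p = p_A2 / (p_B2^2) = 0.159 bar^-1.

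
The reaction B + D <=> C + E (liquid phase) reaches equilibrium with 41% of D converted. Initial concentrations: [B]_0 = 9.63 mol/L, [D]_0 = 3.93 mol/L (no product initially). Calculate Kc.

Let X = conversion of D.
Concentrations: [B] = 9.63 − 3.93X; [D] = 3.93 − 3.93X; [C] = 3.93X; [E] = 3.93X.
At X = 0.41: [B] = 8.02, [D] = 2.32, [C] = 1.61, [E] = 1.61.
Kc = [C] [E] / ([B] [D]) = 0.14.

Kc = 0.14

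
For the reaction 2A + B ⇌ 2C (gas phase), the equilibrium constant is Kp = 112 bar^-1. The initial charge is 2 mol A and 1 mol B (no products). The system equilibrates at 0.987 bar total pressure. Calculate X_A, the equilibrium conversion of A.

Basis: 2 mol A initially; let X = conversion of A. Extent ξ = X.
At extent ξ: n_A = 2 − 2X; n_B = 1 − X; n_C = 2X.
n_T = Σnᵢ = 3 − X.
With p_i = (n_i/n_T)P, Kp = p_C^2 / (p_A^2 p_B).
Setting this equal to 112 bar^-1 and taking the physical root (0 < X < 1) gives X = 0.771.

X = 0.771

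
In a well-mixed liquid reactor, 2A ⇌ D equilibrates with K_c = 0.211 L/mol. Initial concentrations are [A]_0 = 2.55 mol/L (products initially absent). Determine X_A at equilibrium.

X = 0.395

Let X = conversion of A; extent ξ = 2.55X/2 mol/L.
Concentrations: [A] = 2.55 − 2.55X; [D] = 1.27X.
K_c = [D] / ([A]^2).
Equating to 0.211 L/mol: the physical root is X = 0.395.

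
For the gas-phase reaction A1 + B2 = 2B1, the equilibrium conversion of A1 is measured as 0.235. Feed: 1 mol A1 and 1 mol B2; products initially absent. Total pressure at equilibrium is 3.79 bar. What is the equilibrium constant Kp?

Take 1 mol A1 as basis and let X be its fractional conversion, so ξ = X.
Mole table: n_A1 = 1 − X; n_B2 = 1 − X; n_B1 = 2X.
n_T stays at 2 (no change in mole number).
At X = 0.235: n_A1 = 0.765, n_B2 = 0.765, n_B1 = 0.47, n_T = 2.
p_i = (n_i/n_T)·P. Kp = p_B1^2 / (p_A1 p_B2) = 0.377.

Kp = 0.377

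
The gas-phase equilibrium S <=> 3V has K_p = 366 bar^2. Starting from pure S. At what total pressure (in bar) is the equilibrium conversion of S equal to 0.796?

P = 6.07 bar

Let X = conversion of S (basis 1 mol S); extent of reaction ξ = X.
Moles: n_S = 1 − X; n_V = 3X.
n_T = Σnᵢ = 1 + 2X.
K_p = p_V^3 / (p_S) with p_i = (n_i/n_T)·P.
At X = 0.796: the mole-fraction product g(X) = Π y_i^ν_i = 9.936. Since K_p = g(X)·P^{2}, P = (K_p/g)^(1/2) = (366/9.936)^(1/2) = 6.07 bar.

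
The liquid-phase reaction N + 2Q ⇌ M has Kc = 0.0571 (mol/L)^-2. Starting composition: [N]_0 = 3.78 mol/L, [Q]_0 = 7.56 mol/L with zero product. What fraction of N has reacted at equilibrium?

X = 0.474

Let X = conversion of N; extent ξ = 3.78·X mol/L.
Concentrations: [N] = 3.78 − 3.78X; [Q] = 7.56 − 7.56X; [M] = 3.78X.
Kc = [M] / ([N] [Q]^2).
Equating to 0.0571 (mol/L)^-2: the physical root is X = 0.474.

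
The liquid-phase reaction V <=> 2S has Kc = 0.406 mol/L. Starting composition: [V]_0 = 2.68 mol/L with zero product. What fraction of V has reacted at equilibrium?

Let X = conversion of V; extent ξ = 2.68·X mol/L.
Concentrations: [V] = 2.68 − 2.68X; [S] = 5.36X.
Kc = [S]^2 / ([V]).
Setting equal to 0.406 and solving for X on (0,1) gives X = 0.177.

X = 0.177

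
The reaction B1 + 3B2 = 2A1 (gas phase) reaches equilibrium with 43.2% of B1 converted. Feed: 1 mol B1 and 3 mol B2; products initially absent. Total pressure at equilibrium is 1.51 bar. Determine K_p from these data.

Take 1 mol B1 as basis and let X be its fractional conversion, so ξ = X.
Species balance: n_B1 = 1 − X; n_B2 = 3 − 3X; n_A1 = 2X.
Summing: n_T = 4 − 2X.
At X = 0.432: n_B1 = 0.568, n_B2 = 1.7, n_A1 = 0.864, n_T = 3.14.
p_i = (n_i/n_T)·P. K_p = p_A1^2 / (p_B1 p_B2^3) = 1.15 bar^-2.

K_p = 1.15 bar^-2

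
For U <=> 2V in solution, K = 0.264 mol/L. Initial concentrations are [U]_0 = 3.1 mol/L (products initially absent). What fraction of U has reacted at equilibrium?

Let X = conversion of U; extent ξ = 3.1·X mol/L.
Concentrations: [U] = 3.1 − 3.1X; [V] = 6.2X.
K = [V]^2 / ([U]).
Equating to 0.264 mol/L: the physical root is X = 0.136.

X = 0.136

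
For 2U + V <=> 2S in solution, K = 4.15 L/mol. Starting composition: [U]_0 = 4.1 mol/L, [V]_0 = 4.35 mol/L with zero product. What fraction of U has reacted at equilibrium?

Let X = conversion of U; extent ξ = 4.1X/2 mol/L.
Concentrations: [U] = 4.1 − 4.1X; [V] = 4.35 − 2.05X; [S] = 4.1X.
K = [S]^2 / ([U]^2 [V]).
Setting equal to 4.15 and solving for X on (0,1) gives X = 0.772.

X = 0.772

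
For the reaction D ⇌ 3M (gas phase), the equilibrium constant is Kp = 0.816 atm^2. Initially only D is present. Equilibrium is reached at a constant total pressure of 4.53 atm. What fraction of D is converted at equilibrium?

Let X = conversion of D (basis 1 mol D); extent of reaction ξ = X.
At extent ξ: n_D = 1 − X; n_M = 3X.
n_T = Σnᵢ = 1 + 2X.
y_i = n_i/n_T, p_i = y_i·P. Kp = p_M^3 / (p_D).
Equating to 0.816 atm^2 and solving on 0 < X < 1: X = 0.126.

X = 0.126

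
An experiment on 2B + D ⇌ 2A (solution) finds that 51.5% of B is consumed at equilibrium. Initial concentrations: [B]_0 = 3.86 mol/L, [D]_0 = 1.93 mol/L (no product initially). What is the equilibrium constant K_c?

Let X = conversion of B.
Concentrations: [B] = 3.86 − 3.86X; [D] = 1.93 − 1.93X; [A] = 3.86X.
At X = 0.515: [B] = 1.87, [D] = 0.936, [A] = 1.99.
K_c = [A]^2 / ([B]^2 [D]) = 1.2 L/mol.

K_c = 1.2 L/mol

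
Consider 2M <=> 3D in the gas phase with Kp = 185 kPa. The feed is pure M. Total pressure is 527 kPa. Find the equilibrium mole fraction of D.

y_D = 0.465

Let X = conversion of M (basis 1 mol M); extent of reaction ξ = 0.5X.
Moles: n_M = 1 − X; n_D = 1.5X.
n_T = Σnᵢ = 1 + 0.5X.
y_i = n_i/n_T, p_i = y_i·P. Kp = p_D^3 / (p_M^2).
Equating to 185 kPa and solving on 0 < X < 1: X = 0.367.
Then n_D = 0.55, n_T = 1.18, so y_D = 0.465.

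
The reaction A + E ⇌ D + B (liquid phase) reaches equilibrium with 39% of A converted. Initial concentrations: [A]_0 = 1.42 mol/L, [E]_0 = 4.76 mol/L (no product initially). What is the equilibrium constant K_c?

Let X = conversion of A.
Concentrations: [A] = 1.42 − 1.42X; [E] = 4.76 − 1.42X; [D] = 1.42X; [B] = 1.42X.
At X = 0.39: [A] = 0.866, [E] = 4.21, [D] = 0.554, [B] = 0.554.
K_c = [D] [B] / ([A] [E]) = 0.0842.

K_c = 0.0842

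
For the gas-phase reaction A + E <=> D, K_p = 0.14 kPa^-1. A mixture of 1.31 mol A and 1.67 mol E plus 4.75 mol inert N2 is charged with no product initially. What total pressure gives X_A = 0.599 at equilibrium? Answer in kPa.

Take 1.31 mol A as basis and let X be its fractional conversion, so ξ = 1.31X.
Mole table: n_A = 1.31 − 1.31X; n_E = 1.67 − 1.31X; n_D = 1.31X; n_I = 4.75 (inert).
n_T = Σnᵢ = 7.73 − 1.31X.
K_p = p_D / (p_A p_E) with p_i = (n_i/n_T)·P.
At X = 0.599: the mole-fraction product g(X) = Π y_i^ν_i = 11.72. Since K_p = g(X)·P^{-1}, P = (g/K_p)^(1/1) = (11.72/0.14)^(1/1) = 83.7 kPa.

P = 83.7 kPa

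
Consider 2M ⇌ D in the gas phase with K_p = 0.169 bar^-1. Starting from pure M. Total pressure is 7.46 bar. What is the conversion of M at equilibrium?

X = 0.593

Let X = conversion of M (basis 1 mol M); extent of reaction ξ = 0.5X.
Moles: n_M = 1 − X; n_D = 0.5X.
n_T = Σnᵢ = 1 − 0.5X.
Mole fractions y_i = n_i/n_T; K_p = p_D / (p_M^2) with p_i = y_i·P.
This yields a degree-2 equation in X; solving on (0,1), X = 0.593.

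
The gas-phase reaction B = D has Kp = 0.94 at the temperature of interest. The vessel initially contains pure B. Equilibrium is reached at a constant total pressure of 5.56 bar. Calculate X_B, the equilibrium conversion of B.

X = 0.485

Take 1 mol B as basis and let X be its fractional conversion, so ξ = X.
Mole table: n_B = 1 − X; n_D = X.
Since Δν = 0, n_T = 1 throughout.
y_i = n_i/n_T, p_i = y_i·P. Kp = p_D / (p_B).
Equating to 0.94 and solving on 0 < X < 1: X = 0.485.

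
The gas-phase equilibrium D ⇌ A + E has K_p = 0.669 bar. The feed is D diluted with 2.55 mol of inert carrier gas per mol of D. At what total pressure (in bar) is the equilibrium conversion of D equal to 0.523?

P = 4.75 bar

Take 1 mol D as basis and let X be its fractional conversion, so ξ = X.
Species balance: n_D = 1 − X; n_A = X; n_E = X; n_I = 2.55 (inert).
n_T = Σnᵢ = 3.55 + X.
K_p = p_A p_E / (p_D) with p_i = (n_i/n_T)·P.
At X = 0.523: the mole-fraction product g(X) = Π y_i^ν_i = 0.1408. Since K_p = g(X)·P^{1}, P = (K_p/g)^(1/1) = (0.669/0.1408)^(1/1) = 4.75 bar.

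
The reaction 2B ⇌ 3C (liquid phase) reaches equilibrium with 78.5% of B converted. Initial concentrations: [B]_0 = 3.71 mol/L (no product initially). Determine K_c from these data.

K_c = 131 mol/L

Let X = conversion of B.
Concentrations: [B] = 3.71 − 3.71X; [C] = 5.56X.
At X = 0.785: [B] = 0.798, [C] = 4.37.
K_c = [C]^3 / ([B]^2) = 131 mol/L.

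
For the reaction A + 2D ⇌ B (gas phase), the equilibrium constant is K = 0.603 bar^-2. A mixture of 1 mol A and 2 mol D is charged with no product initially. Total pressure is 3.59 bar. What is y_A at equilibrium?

Basis: 1 mol A initially; let X = conversion of A. Extent ξ = X.
Mole table: n_A = 1 − X; n_D = 2 − 2X; n_B = X.
n_T = Σnᵢ = 3 − 2X.
Mole fractions y_i = n_i/n_T; K = p_B / (p_A p_D^2) with p_i = y_i·P.
Setting this equal to 0.603 bar^-2 and taking the physical root (0 < X < 1) gives X = 0.603.
Then n_A = 0.397, n_T = 1.79, so y_A = 0.221.

y_A = 0.221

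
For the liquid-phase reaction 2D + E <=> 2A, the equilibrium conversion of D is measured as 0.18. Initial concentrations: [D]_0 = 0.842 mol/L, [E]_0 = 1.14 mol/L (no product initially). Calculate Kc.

Let X = conversion of D.
Concentrations: [D] = 0.842 − 0.842X; [E] = 1.14 − 0.421X; [A] = 0.842X.
At X = 0.18: [D] = 0.69, [E] = 1.06, [A] = 0.152.
Kc = [A]^2 / ([D]^2 [E]) = 0.0453 L/mol.

Kc = 0.0453 L/mol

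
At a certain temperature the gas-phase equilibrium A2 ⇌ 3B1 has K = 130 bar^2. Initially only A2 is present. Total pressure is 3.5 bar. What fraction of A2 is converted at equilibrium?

X = 0.805

Basis: 1 mol A2 initially; let X = conversion of A2. Extent ξ = X.
At extent ξ: n_A2 = 1 − X; n_B1 = 3X.
Summing: n_T = 1 + 2X.
Mole fractions y_i = n_i/n_T; K = p_B1^3 / (p_A2) with p_i = y_i·P.
Substituting and setting equal to 130 bar^2 gives a polynomial in X; the root in (0,1) is X = 0.805.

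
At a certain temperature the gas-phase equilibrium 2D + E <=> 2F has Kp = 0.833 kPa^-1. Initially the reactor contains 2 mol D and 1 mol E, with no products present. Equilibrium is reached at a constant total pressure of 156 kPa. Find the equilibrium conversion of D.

X = 0.782

Basis: 2 mol D initially; let X = conversion of D. Extent ξ = X.
Species balance: n_D = 2 − 2X; n_E = 1 − X; n_F = 2X.
Total moles n_T = 3 − X.
With p_i = (n_i/n_T)P, Kp = p_F^2 / (p_D^2 p_E).
This yields a degree-3 equation in X; solving on (0,1), X = 0.782.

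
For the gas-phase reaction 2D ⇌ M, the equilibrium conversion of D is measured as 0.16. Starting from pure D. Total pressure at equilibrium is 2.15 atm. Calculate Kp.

Kp = 0.0485 atm^-1

Let X = conversion of D (basis 1 mol D); extent of reaction ξ = 0.5X.
Moles: n_D = 1 − X; n_M = 0.5X.
Summing: n_T = 1 − 0.5X.
At X = 0.16: n_D = 0.84, n_M = 0.08, n_T = 0.92.
p_i = (n_i/n_T)·P. Kp = p_M / (p_D^2) = 0.0485 atm^-1.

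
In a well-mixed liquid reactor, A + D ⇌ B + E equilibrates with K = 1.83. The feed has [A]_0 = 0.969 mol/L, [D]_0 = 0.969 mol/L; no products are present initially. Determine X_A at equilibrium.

X = 0.575

Let X = conversion of A; extent ξ = 0.969·X mol/L.
Concentrations: [A] = 0.969 − 0.969X; [D] = 0.969 − 0.969X; [B] = 0.969X; [E] = 0.969X.
K = [B] [E] / ([A] [D]).
Solving K = 1.83 for X ∈ (0,1): X = 0.575.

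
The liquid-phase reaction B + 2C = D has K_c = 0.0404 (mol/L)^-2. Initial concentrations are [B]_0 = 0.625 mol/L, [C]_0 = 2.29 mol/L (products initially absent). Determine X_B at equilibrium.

Let X = conversion of B; extent ξ = 0.625·X mol/L.
Concentrations: [B] = 0.625 − 0.625X; [C] = 2.29 − 1.25X; [D] = 0.625X.
K_c = [D] / ([B] [C]^2).
Setting equal to 0.0404 and solving for X on (0,1) gives X = 0.151.

X = 0.151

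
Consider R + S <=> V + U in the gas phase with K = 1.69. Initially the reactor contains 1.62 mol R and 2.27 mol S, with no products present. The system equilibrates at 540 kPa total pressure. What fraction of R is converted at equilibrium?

X = 0.657

Basis: 1.62 mol R initially; let X = conversion of R. Extent ξ = 1.62X.
At extent ξ: n_R = 1.62 − 1.62X; n_S = 2.27 − 1.62X; n_V = 1.62X; n_U = 1.62X.
n_T stays at 3.89 (no change in mole number).
y_i = n_i/n_T, p_i = y_i·P. K = p_V p_U / (p_R p_S).
Substituting and setting equal to 1.69 gives a polynomial in X; the root in (0,1) is X = 0.657.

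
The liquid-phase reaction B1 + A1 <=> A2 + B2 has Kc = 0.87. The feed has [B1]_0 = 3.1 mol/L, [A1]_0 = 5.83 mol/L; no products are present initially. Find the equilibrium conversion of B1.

Let X = conversion of B1; extent ξ = 3.1·X mol/L.
Concentrations: [B1] = 3.1 − 3.1X; [A1] = 5.83 − 3.1X; [A2] = 3.1X; [B2] = 3.1X.
Kc = [A2] [B2] / ([B1] [A1]).
Setting equal to 0.87 and solving for X on (0,1) gives X = 0.632.

X = 0.632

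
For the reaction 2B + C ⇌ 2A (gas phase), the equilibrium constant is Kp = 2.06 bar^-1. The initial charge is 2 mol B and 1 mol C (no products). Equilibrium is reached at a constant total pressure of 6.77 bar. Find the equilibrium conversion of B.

X = 0.603

Take 2 mol B as basis and let X be its fractional conversion, so ξ = X.
Moles: n_B = 2 − 2X; n_C = 1 − X; n_A = 2X.
Summing: n_T = 3 − X.
With p_i = (n_i/n_T)P, Kp = p_A^2 / (p_B^2 p_C).
Setting this equal to 2.06 bar^-1 and taking the physical root (0 < X < 1) gives X = 0.603.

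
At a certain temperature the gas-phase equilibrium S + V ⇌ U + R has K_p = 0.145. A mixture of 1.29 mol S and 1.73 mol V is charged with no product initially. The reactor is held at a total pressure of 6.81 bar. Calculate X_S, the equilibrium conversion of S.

X = 0.318

Basis: 1.29 mol S initially; let X = conversion of S. Extent ξ = 1.29X.
Mole table: n_S = 1.29 − 1.29X; n_V = 1.73 − 1.29X; n_U = 1.29X; n_R = 1.29X.
Total moles n_T = 3.02 (Δν = 0, constant).
y_i = n_i/n_T, p_i = y_i·P. K_p = p_U p_R / (p_S p_V).
Equating to 0.145 and solving on 0 < X < 1: X = 0.318.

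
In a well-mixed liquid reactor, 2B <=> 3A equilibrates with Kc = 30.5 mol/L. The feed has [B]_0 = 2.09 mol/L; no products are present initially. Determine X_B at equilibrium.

Let X = conversion of B; extent ξ = 2.09X/2 mol/L.
Concentrations: [B] = 2.09 − 2.09X; [A] = 3.13X.
Kc = [A]^3 / ([B]^2).
This equals 30.5 at X = 0.711 (the root in 0 < X < 1).

X = 0.711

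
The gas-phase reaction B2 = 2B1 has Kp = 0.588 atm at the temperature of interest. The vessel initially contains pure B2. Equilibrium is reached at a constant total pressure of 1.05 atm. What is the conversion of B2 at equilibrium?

X = 0.350

Take 1 mol B2 as basis and let X be its fractional conversion, so ξ = X.
At extent ξ: n_B2 = 1 − X; n_B1 = 2X.
Total moles n_T = 1 + X.
Mole fractions y_i = n_i/n_T; Kp = p_B1^2 / (p_B2) with p_i = y_i·P.
Setting this equal to 0.588 atm and taking the physical root (0 < X < 1) gives X = 0.350.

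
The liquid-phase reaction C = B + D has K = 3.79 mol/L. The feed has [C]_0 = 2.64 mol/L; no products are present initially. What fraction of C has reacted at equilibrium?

Let X = conversion of C; extent ξ = 2.64·X mol/L.
Concentrations: [C] = 2.64 − 2.64X; [B] = 2.64X; [D] = 2.64X.
K = [B] [D] / ([C]).
Equating to 3.79 mol/L: the physical root is X = 0.679.

X = 0.679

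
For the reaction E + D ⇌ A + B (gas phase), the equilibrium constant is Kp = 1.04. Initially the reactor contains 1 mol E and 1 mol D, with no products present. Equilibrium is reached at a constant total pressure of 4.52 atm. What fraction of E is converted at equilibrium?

Basis: 1 mol E initially; let X = conversion of E. Extent ξ = X.
Mole table: n_E = 1 − X; n_D = 1 − X; n_A = X; n_B = X.
n_T stays at 2 (no change in mole number).
y_i = n_i/n_T, p_i = y_i·P. Kp = p_A p_B / (p_E p_D).
Setting this equal to 1.04 and taking the physical root (0 < X < 1) gives X = 0.505.

X = 0.505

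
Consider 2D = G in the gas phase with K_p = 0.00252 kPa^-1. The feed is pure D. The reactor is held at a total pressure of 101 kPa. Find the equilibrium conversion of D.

Let X = conversion of D (basis 1 mol D); extent of reaction ξ = 0.5X.
Species balance: n_D = 1 − X; n_G = 0.5X.
n_T = Σnᵢ = 1 − 0.5X.
With p_i = (n_i/n_T)P, K_p = p_G / (p_D^2).
Equating to 0.00252 kPa^-1 and solving on 0 < X < 1: X = 0.296.

X = 0.296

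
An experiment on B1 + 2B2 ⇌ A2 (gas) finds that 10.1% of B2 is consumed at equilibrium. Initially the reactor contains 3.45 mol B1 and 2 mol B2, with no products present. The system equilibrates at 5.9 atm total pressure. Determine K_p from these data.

Basis: 2 mol B2 initially; let X = conversion of B2. Extent ξ = X.
Mole table: n_B1 = 3.45 − X; n_B2 = 2 − 2X; n_A2 = X.
n_T = Σnᵢ = 5.45 − 2X.
At X = 0.101: n_B1 = 3.35, n_B2 = 1.8, n_A2 = 0.101, n_T = 5.25.
p_i = (n_i/n_T)·P. K_p = p_A2 / (p_B1 p_B2^2) = 0.00738 atm^-2.

K_p = 0.00738 atm^-2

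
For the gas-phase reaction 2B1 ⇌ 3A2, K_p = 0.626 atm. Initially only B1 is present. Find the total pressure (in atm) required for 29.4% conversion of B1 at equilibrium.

P = 4.17 atm

Take 1 mol B1 as basis and let X be its fractional conversion, so ξ = 0.5X.
Species balance: n_B1 = 1 − X; n_A2 = 1.5X.
n_T = Σnᵢ = 1 + 0.5X.
K_p = p_A2^3 / (p_B1^2) with p_i = (n_i/n_T)·P.
At X = 0.294: the mole-fraction product g(X) = Π y_i^ν_i = 0.15. Since K_p = g(X)·P^{1}, P = (K_p/g)^(1/1) = (0.626/0.15)^(1/1) = 4.17 atm.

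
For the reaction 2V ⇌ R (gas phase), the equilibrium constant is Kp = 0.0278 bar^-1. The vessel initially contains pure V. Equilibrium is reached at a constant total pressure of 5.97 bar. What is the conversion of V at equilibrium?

Let X = conversion of V (basis 1 mol V); extent of reaction ξ = 0.5X.
Moles: n_V = 1 − X; n_R = 0.5X.
n_T = Σnᵢ = 1 − 0.5X.
With p_i = (n_i/n_T)P, Kp = p_R / (p_V^2).
Setting this equal to 0.0278 bar^-1 and taking the physical root (0 < X < 1) gives X = 0.225.

X = 0.225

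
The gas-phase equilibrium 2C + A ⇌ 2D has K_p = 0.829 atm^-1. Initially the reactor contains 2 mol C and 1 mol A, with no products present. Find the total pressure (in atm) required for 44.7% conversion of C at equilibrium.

Let X = conversion of C (basis 2 mol C); extent of reaction ξ = X.
At extent ξ: n_C = 2 − 2X; n_A = 1 − X; n_D = 2X.
Summing: n_T = 3 − X.
K_p = p_D^2 / (p_C^2 p_A) with p_i = (n_i/n_T)·P.
At X = 0.447: the mole-fraction product g(X) = Π y_i^ν_i = 3.016. Since K_p = g(X)·P^{-1}, P = (g/K_p)^(1/1) = (3.016/0.829)^(1/1) = 3.64 atm.

P = 3.64 atm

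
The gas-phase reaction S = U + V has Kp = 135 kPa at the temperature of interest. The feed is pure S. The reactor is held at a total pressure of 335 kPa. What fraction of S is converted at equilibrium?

X = 0.536

Let X = conversion of S (basis 1 mol S); extent of reaction ξ = X.
Moles: n_S = 1 − X; n_U = X; n_V = X.
n_T = Σnᵢ = 1 + X.
y_i = n_i/n_T, p_i = y_i·P. Kp = p_U p_V / (p_S).
This yields a degree-2 equation in X; solving on (0,1), X = 0.536.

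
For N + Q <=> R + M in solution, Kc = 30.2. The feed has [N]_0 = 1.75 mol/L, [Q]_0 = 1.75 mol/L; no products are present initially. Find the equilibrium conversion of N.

Let X = conversion of N; extent ξ = 1.75·X mol/L.
Concentrations: [N] = 1.75 − 1.75X; [Q] = 1.75 − 1.75X; [R] = 1.75X; [M] = 1.75X.
Kc = [R] [M] / ([N] [Q]).
Setting equal to 30.2 and solving for X on (0,1) gives X = 0.846.

X = 0.846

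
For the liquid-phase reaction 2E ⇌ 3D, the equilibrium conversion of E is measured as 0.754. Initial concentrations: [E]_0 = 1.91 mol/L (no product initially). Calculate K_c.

K_c = 45.7 mol/L

Let X = conversion of E.
Concentrations: [E] = 1.91 − 1.91X; [D] = 2.86X.
At X = 0.754: [E] = 0.47, [D] = 2.16.
K_c = [D]^3 / ([E]^2) = 45.7 mol/L.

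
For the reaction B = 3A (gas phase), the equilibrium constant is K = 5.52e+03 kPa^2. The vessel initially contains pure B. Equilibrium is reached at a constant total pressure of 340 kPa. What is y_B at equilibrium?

y_B = 0.681

Basis: 1 mol B initially; let X = conversion of B. Extent ξ = X.
Mole table: n_B = 1 − X; n_A = 3X.
n_T = Σnᵢ = 1 + 2X.
With p_i = (n_i/n_T)P, K = p_A^3 / (p_B).
This yields a degree-3 equation in X; solving on (0,1), X = 0.135.
Then n_B = 0.865, n_T = 1.27, so y_B = 0.681.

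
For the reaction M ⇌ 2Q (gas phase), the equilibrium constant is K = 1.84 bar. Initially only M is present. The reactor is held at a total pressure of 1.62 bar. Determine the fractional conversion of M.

X = 0.470

Take 1 mol M as basis and let X be its fractional conversion, so ξ = X.
Moles: n_M = 1 − X; n_Q = 2X.
n_T = Σnᵢ = 1 + X.
y_i = n_i/n_T, p_i = y_i·P. K = p_Q^2 / (p_M).
Substituting and setting equal to 1.84 bar gives a polynomial in X; the root in (0,1) is X = 0.470.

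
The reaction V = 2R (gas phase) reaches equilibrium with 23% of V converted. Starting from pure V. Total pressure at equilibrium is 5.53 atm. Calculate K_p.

Take 1 mol V as basis and let X be its fractional conversion, so ξ = X.
Species balance: n_V = 1 − X; n_R = 2X.
Total moles n_T = 1 + X.
At X = 0.23: n_V = 0.77, n_R = 0.46, n_T = 1.23.
p_i = (n_i/n_T)·P. K_p = p_R^2 / (p_V) = 1.24 atm.

K_p = 1.24 atm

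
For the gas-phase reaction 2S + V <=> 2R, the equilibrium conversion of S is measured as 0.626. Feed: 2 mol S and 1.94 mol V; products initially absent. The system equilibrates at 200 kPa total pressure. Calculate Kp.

Kp = 0.0353 kPa^-1

Basis: 2 mol S initially; let X = conversion of S. Extent ξ = X.
Species balance: n_S = 2 − 2X; n_V = 1.94 − X; n_R = 2X.
Summing: n_T = 3.94 − X.
At X = 0.626: n_S = 0.748, n_V = 1.31, n_R = 1.25, n_T = 3.31.
p_i = (n_i/n_T)·P. Kp = p_R^2 / (p_S^2 p_V) = 0.0353 kPa^-1.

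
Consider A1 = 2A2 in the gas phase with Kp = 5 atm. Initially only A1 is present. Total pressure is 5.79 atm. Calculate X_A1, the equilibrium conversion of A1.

Take 1 mol A1 as basis and let X be its fractional conversion, so ξ = X.
At extent ξ: n_A1 = 1 − X; n_A2 = 2X.
Total moles n_T = 1 + X.
Mole fractions y_i = n_i/n_T; Kp = p_A2^2 / (p_A1) with p_i = y_i·P.
Equating to 5 atm and solving on 0 < X < 1: X = 0.421.

X = 0.421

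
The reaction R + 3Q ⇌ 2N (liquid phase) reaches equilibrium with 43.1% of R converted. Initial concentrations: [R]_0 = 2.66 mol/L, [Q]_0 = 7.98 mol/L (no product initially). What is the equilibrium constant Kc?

Let X = conversion of R.
Concentrations: [R] = 2.66 − 2.66X; [Q] = 7.98 − 7.98X; [N] = 5.32X.
At X = 0.431: [R] = 1.51, [Q] = 4.54, [N] = 2.29.
Kc = [N]^2 / ([R] [Q]^3) = 0.0371 (mol/L)^-2.

Kc = 0.0371 (mol/L)^-2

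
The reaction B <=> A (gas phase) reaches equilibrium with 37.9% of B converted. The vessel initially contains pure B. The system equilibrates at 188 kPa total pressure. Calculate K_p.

Basis: 1 mol B initially; let X = conversion of B. Extent ξ = X.
Mole table: n_B = 1 − X; n_A = X.
Total moles n_T = 1 (Δν = 0, constant).
At X = 0.379: n_B = 0.621, n_A = 0.379, n_T = 1.
p_i = (n_i/n_T)·P. K_p = p_A / (p_B) = 0.61.

K_p = 0.61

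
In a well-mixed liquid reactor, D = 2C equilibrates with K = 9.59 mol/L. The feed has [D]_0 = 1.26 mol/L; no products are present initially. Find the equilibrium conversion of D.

Let X = conversion of D; extent ξ = 1.26·X mol/L.
Concentrations: [D] = 1.26 − 1.26X; [C] = 2.52X.
K = [C]^2 / ([D]).
Setting equal to 9.59 and solving for X on (0,1) gives X = 0.724.

X = 0.724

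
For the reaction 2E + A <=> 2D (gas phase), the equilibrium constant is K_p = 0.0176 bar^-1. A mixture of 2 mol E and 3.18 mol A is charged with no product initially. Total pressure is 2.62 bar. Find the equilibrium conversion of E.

X = 0.143

Basis: 2 mol E initially; let X = conversion of E. Extent ξ = X.
Species balance: n_E = 2 − 2X; n_A = 3.18 − X; n_D = 2X.
n_T = Σnᵢ = 5.18 − X.
Mole fractions y_i = n_i/n_T; K_p = p_D^2 / (p_E^2 p_A) with p_i = y_i·P.
Setting this equal to 0.0176 bar^-1 and taking the physical root (0 < X < 1) gives X = 0.143.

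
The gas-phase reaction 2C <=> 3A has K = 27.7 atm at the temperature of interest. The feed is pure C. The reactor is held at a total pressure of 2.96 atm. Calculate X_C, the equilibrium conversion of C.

Let X = conversion of C (basis 1 mol C); extent of reaction ξ = 0.5X.
Species balance: n_C = 1 − X; n_A = 1.5X.
Summing: n_T = 1 + 0.5X.
With p_i = (n_i/n_T)P, K = p_A^3 / (p_C^2).
Equating to 27.7 atm and solving on 0 < X < 1: X = 0.698.

X = 0.698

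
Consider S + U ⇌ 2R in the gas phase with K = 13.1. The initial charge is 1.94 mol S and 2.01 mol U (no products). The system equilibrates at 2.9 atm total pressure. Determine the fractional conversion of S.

X = 0.655

Let X = conversion of S (basis 1.94 mol S); extent of reaction ξ = 1.94X.
Mole table: n_S = 1.94 − 1.94X; n_U = 2.01 − 1.94X; n_R = 3.88X.
Since Δν = 0, n_T = 3.95 throughout.
y_i = n_i/n_T, p_i = y_i·P. K = p_R^2 / (p_S p_U).
Substituting and setting equal to 13.1 gives a polynomial in X; the root in (0,1) is X = 0.655.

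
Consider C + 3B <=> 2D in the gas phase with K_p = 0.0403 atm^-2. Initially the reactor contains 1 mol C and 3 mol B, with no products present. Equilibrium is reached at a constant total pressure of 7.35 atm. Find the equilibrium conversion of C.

Basis: 1 mol C initially; let X = conversion of C. Extent ξ = X.
Species balance: n_C = 1 − X; n_B = 3 − 3X; n_D = 2X.
Total moles n_T = 4 − 2X.
With p_i = (n_i/n_T)P, K_p = p_D^2 / (p_C p_B^3).
Setting this equal to 0.0403 atm^-2 and taking the physical root (0 < X < 1) gives X = 0.414.

X = 0.414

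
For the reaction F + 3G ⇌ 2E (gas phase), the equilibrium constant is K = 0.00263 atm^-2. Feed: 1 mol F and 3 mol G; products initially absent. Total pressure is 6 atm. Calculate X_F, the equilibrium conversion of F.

Basis: 1 mol F initially; let X = conversion of F. Extent ξ = X.
Moles: n_F = 1 − X; n_G = 3 − 3X; n_E = 2X.
n_T = Σnᵢ = 4 − 2X.
With p_i = (n_i/n_T)P, K = p_E^2 / (p_F p_G^3).
This yields a degree-4 equation in X; solving on (0,1), X = 0.155.

X = 0.155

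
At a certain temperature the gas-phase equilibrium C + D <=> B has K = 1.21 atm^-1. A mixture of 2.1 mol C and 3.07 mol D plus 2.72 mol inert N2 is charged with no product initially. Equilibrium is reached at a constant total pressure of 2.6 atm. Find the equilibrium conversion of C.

X = 0.484

Let X = conversion of C (basis 2.1 mol C); extent of reaction ξ = 2.1X.
Species balance: n_C = 2.1 − 2.1X; n_D = 3.07 − 2.1X; n_B = 2.1X; n_I = 2.72 (inert).
n_T = Σnᵢ = 7.89 − 2.1X.
With p_i = (n_i/n_T)P, K = p_B / (p_C p_D).
Substituting and setting equal to 1.21 atm^-1 gives a polynomial in X; the root in (0,1) is X = 0.484.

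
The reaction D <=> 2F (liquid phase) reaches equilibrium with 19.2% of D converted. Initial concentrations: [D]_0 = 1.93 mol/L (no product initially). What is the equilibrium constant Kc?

Let X = conversion of D.
Concentrations: [D] = 1.93 − 1.93X; [F] = 3.86X.
At X = 0.192: [D] = 1.56, [F] = 0.741.
Kc = [F]^2 / ([D]) = 0.352 mol/L.

Kc = 0.352 mol/L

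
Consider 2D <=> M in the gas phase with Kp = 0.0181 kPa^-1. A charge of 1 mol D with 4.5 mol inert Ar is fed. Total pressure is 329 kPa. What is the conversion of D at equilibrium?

Let X = conversion of D (basis 1 mol D); extent of reaction ξ = 0.5X.
At extent ξ: n_D = 1 − X; n_M = 0.5X; n_I = 4.5 (inert).
Total moles n_T = 5.5 − 0.5X.
Mole fractions y_i = n_i/n_T; Kp = p_M / (p_D^2) with p_i = y_i·P.
This yields a degree-2 equation in X; solving on (0,1), X = 0.521.

X = 0.521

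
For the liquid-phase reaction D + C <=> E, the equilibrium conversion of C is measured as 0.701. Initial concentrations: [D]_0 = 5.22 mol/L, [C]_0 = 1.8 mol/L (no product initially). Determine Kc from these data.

Let X = conversion of C.
Concentrations: [D] = 5.22 − 1.8X; [C] = 1.8 − 1.8X; [E] = 1.8X.
At X = 0.701: [D] = 3.96, [C] = 0.538, [E] = 1.26.
Kc = [E] / ([D] [C]) = 0.592 L/mol.

Kc = 0.592 L/mol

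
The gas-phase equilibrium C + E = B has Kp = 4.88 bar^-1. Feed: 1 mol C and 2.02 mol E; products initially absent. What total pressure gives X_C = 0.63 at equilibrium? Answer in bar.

Let X = conversion of C (basis 1 mol C); extent of reaction ξ = X.
Species balance: n_C = 1 − X; n_E = 2.02 − X; n_B = X.
n_T = Σnᵢ = 3.02 − X.
Kp = p_B / (p_C p_E) with p_i = (n_i/n_T)·P.
At X = 0.63: the mole-fraction product g(X) = Π y_i^ν_i = 2.928. Since Kp = g(X)·P^{-1}, P = (g/Kp)^(1/1) = (2.928/4.88)^(1/1) = 0.6 bar.

P = 0.6 bar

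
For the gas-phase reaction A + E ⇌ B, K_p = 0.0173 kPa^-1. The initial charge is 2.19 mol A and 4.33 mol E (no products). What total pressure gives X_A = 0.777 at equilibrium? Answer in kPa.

P = 369 kPa

Basis: 2.19 mol A initially; let X = conversion of A. Extent ξ = 2.19X.
At extent ξ: n_A = 2.19 − 2.19X; n_E = 4.33 − 2.19X; n_B = 2.19X.
Summing: n_T = 6.52 − 2.19X.
K_p = p_B / (p_A p_E) with p_i = (n_i/n_T)·P.
At X = 0.777: the mole-fraction product g(X) = Π y_i^ν_i = 6.387. Since K_p = g(X)·P^{-1}, P = (g/K_p)^(1/1) = (6.387/0.0173)^(1/1) = 369 kPa.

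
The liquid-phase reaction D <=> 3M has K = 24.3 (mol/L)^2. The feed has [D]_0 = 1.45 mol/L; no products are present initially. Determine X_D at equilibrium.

Let X = conversion of D; extent ξ = 1.45·X mol/L.
Concentrations: [D] = 1.45 − 1.45X; [M] = 4.35X.
K = [M]^3 / ([D]).
Equating to 24.3 (mol/L)^2: the physical root is X = 0.569.

X = 0.569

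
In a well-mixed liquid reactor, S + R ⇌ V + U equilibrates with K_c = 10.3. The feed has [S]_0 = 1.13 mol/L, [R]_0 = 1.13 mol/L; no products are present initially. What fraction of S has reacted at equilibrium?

Let X = conversion of S; extent ξ = 1.13·X mol/L.
Concentrations: [S] = 1.13 − 1.13X; [R] = 1.13 − 1.13X; [V] = 1.13X; [U] = 1.13X.
K_c = [V] [U] / ([S] [R]).
This equals 10.3 at X = 0.762 (the root in 0 < X < 1).

X = 0.762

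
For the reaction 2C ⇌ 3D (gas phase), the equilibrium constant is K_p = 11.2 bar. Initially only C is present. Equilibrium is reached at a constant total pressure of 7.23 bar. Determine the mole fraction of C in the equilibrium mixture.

y_C = 0.386

Take 1 mol C as basis and let X be its fractional conversion, so ξ = 0.5X.
At extent ξ: n_C = 1 − X; n_D = 1.5X.
Total moles n_T = 1 + 0.5X.
Mole fractions y_i = n_i/n_T; K_p = p_D^3 / (p_C^2) with p_i = y_i·P.
Setting this equal to 11.2 bar and taking the physical root (0 < X < 1) gives X = 0.514.
Then n_C = 0.486, n_T = 1.26, so y_C = 0.386.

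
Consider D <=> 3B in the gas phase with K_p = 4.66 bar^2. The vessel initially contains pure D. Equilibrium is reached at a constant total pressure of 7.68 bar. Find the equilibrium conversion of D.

X = 0.163

Take 1 mol D as basis and let X be its fractional conversion, so ξ = X.
Moles: n_D = 1 − X; n_B = 3X.
Total moles n_T = 1 + 2X.
With p_i = (n_i/n_T)P, K_p = p_B^3 / (p_D).
Setting this equal to 4.66 bar^2 and taking the physical root (0 < X < 1) gives X = 0.163.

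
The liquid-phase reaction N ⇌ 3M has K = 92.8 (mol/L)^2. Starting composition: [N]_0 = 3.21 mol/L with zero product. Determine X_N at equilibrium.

X = 0.537

Let X = conversion of N; extent ξ = 3.21·X mol/L.
Concentrations: [N] = 3.21 − 3.21X; [M] = 9.63X.
K = [M]^3 / ([N]).
This equals 92.8 at X = 0.537 (the root in 0 < X < 1).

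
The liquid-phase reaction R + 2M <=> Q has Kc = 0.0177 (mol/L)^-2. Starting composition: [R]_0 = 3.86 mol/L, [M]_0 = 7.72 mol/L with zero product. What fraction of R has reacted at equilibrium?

Let X = conversion of R; extent ξ = 3.86·X mol/L.
Concentrations: [R] = 3.86 − 3.86X; [M] = 7.72 − 7.72X; [Q] = 3.86X.
Kc = [Q] / ([R] [M]^2).
Setting equal to 0.0177 and solving for X on (0,1) gives X = 0.325.

X = 0.325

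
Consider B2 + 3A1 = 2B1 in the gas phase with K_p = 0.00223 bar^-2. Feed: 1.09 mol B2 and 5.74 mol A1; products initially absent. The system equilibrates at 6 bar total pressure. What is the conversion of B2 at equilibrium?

Take 1.09 mol B2 as basis and let X be its fractional conversion, so ξ = 1.09X.
Moles: n_B2 = 1.09 − 1.09X; n_A1 = 5.74 − 3.27X; n_B1 = 2.18X.
Total moles n_T = 6.83 − 2.18X.
Mole fractions y_i = n_i/n_T; K_p = p_B1^2 / (p_B2 p_A1^3) with p_i = y_i·P.
Substituting and setting equal to 0.00223 bar^-2 gives a polynomial in X; the root in (0,1) is X = 0.214.

X = 0.214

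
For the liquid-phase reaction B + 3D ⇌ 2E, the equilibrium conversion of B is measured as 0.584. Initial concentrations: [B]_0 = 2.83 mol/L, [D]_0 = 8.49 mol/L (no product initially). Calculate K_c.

Let X = conversion of B.
Concentrations: [B] = 2.83 − 2.83X; [D] = 8.49 − 8.49X; [E] = 5.66X.
At X = 0.584: [B] = 1.18, [D] = 3.53, [E] = 3.31.
K_c = [E]^2 / ([B] [D]^3) = 0.211 (mol/L)^-2.

K_c = 0.211 (mol/L)^-2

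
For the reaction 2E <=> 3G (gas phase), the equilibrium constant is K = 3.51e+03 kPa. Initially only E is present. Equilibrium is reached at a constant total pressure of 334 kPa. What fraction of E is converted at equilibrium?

X = 0.709

Let X = conversion of E (basis 1 mol E); extent of reaction ξ = 0.5X.
Moles: n_E = 1 − X; n_G = 1.5X.
Summing: n_T = 1 + 0.5X.
Mole fractions y_i = n_i/n_T; K = p_G^3 / (p_E^2) with p_i = y_i·P.
Setting this equal to 3.51e+03 kPa and taking the physical root (0 < X < 1) gives X = 0.709.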